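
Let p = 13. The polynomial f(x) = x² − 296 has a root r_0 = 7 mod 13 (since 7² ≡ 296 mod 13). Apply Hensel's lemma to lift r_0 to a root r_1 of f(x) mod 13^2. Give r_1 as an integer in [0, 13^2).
r_1 = 85 (mod 169)

Hensel's recurrence: r_{i+1} = r_i − f(r_i)·(f′(r_i))^{-1} mod 13^{i+2}, with f′(x) = 2x. Iterate:
  r_0 = 7 (mod 13)
  r_1 = 85 (mod 169)
Final: r_1 = 85, and one checks f(r_1) ≡ 0 mod 13^2.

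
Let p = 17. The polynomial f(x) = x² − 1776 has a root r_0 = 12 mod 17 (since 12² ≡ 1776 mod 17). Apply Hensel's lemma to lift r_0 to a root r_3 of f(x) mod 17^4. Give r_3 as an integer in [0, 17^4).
r_3 = 75220 (mod 83521)

Hensel's recurrence: r_{i+1} = r_i − f(r_i)·(f′(r_i))^{-1} mod 17^{i+2}, with f′(x) = 2x. Iterate:
  r_0 = 12 (mod 17)
  r_1 = 80 (mod 289)
  r_2 = 1525 (mod 4913)
  r_3 = 75220 (mod 83521)
Final: r_3 = 75220, and one checks f(r_3) ≡ 0 mod 17^4.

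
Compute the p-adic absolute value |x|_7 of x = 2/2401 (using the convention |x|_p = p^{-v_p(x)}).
|2/2401|_7 = 2401

Step 1 — compute v_7(x) by factoring powers of 7 out of the numerator and denominator: v_7(2/2401) = -4. Step 2 — apply |x|_p = p^{-v_p(x)} = 7^{4} = 2401.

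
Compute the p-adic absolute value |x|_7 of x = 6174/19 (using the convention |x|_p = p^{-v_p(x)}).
|6174/19|_7 = 1/343

Step 1 — compute v_7(x) by factoring powers of 7 out of the numerator and denominator: v_7(6174/19) = 3. Step 2 — apply |x|_p = p^{-v_p(x)} = 7^{-3} = 1/343.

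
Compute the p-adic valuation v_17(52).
v_17(52) = 0

v_17(n) is the largest exponent k such that 17^k divides n. Factor out: 52 = 17^0 · 52. (Sign doesn't affect v_p.) So v_17(52) = 0.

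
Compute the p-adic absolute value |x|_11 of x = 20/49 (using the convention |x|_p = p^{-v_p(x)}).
|20/49|_11 = 1

Step 1 — compute v_11(x) by factoring powers of 11 out of the numerator and denominator: v_11(20/49) = 0. Step 2 — apply |x|_p = p^{-v_p(x)} = 11^{0} = 1.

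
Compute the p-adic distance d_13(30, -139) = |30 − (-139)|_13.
d_13(30, -139) = 1/169

Step 1 — x − y = 30 − (-139) = 169. Step 2 — v_13(169) = 2 (factor: 169 = (13^2 · 1); the sign does not affect v_p). Step 3 — |x − y|_13 = 13^{-2} = 1/169.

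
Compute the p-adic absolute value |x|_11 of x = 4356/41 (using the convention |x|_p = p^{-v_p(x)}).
|4356/41|_11 = 1/121

Step 1 — compute v_11(x) by factoring powers of 11 out of the numerator and denominator: v_11(4356/41) = 2. Step 2 — apply |x|_p = p^{-v_p(x)} = 11^{-2} = 1/121.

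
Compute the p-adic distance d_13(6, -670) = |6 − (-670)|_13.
d_13(6, -670) = 1/169

Step 1 — x − y = 6 − (-670) = 676. Step 2 — v_13(676) = 2 (factor: 676 = (13^2 · 4); the sign does not affect v_p). Step 3 — |x − y|_13 = 13^{-2} = 1/169.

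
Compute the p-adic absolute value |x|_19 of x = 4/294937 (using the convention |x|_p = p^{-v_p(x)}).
|4/294937|_19 = 6859

Step 1 — compute v_19(x) by factoring powers of 19 out of the numerator and denominator: v_19(4/294937) = -3. Step 2 — apply |x|_p = p^{-v_p(x)} = 19^{3} = 6859.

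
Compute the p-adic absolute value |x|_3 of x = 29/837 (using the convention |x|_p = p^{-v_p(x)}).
|29/837|_3 = 27

Step 1 — compute v_3(x) by factoring powers of 3 out of the numerator and denominator: v_3(29/837) = -3. Step 2 — apply |x|_p = p^{-v_p(x)} = 3^{3} = 27.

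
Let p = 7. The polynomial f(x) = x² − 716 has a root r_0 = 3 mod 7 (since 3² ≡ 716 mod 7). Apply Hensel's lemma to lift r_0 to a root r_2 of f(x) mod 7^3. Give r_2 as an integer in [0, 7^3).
r_2 = 276 (mod 343)

Hensel's recurrence: r_{i+1} = r_i − f(r_i)·(f′(r_i))^{-1} mod 7^{i+2}, with f′(x) = 2x. Iterate:
  r_0 = 3 (mod 7)
  r_1 = 31 (mod 49)
  r_2 = 276 (mod 343)
Final: r_2 = 276, and one checks f(r_2) ≡ 0 mod 7^3.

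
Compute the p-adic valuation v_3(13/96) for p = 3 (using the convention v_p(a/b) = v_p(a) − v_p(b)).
v_3(13/96) = -1

Factor powers of 3 from the numerator and denominator of the reduced fraction: 13 = 3^0 · 13 and 96 = 3^1 · 32. Apply v_p(a/b) = v_p(a) − v_p(b): v_3(13/96) = 0 − 1 = -1.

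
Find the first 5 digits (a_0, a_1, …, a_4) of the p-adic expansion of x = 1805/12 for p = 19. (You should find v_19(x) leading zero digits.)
(a_0, …, a_4) = (0, 0, 2, 11, 1)

v_19(1805/12) = 2, so a_0 = ... = a_1 = 0. Factor out: x = 19^2 · u with u = 5/12 a unit in ℤ_19. Expand u iteratively via a_{v+i} = u_i mod 19, u_{i+1} = (u_i − a_{v+i})/19:
  u_0 = 5/12;  a_2 = 2;  u_1 = (u_0 − 2)/19 = -1/12
  u_1 = -1/12;  a_3 = 11;  u_2 = (u_1 − 11)/19 = -7/12
  u_2 = -7/12;  a_4 = 1;  u_3 = (u_2 − 1)/19 = -1/12
Digits: (0, 0, 2, 11, 1).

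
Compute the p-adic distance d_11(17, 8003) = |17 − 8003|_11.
d_11(17, 8003) = 1/1331

Step 1 — x − y = 17 − 8003 = -7986. Step 2 — v_11(-7986) = 3 (factor: -7986 = −(11^3 · 6); the sign does not affect v_p). Step 3 — |x − y|_11 = 11^{-3} = 1/1331.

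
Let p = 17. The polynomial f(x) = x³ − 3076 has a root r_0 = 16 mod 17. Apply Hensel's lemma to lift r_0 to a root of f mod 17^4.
r_3 = 59499 (mod 83521)

Hensel: r_{i+1} = r_i − f(r_i)/f′(r_i) mod 17^{i+2}, where f′(x) = 3x². Iterate:
  r_0 = 16 (mod 17)
  r_1 = 254 (mod 289)
  r_2 = 543 (mod 4913)
  r_3 = 59499 (mod 83521)
Final: r = 59499 with f(r) ≡ 0 mod 17^4.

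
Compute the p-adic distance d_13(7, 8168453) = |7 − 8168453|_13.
d_13(7, 8168453) = 1/371293

Step 1 — x − y = 7 − 8168453 = -8168446. Step 2 — v_13(-8168446) = 5 (factor: -8168446 = −(13^5 · 22); the sign does not affect v_p). Step 3 — |x − y|_13 = 13^{-5} = 1/371293.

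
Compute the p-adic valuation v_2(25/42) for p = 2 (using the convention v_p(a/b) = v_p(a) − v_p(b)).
v_2(25/42) = -1

Factor powers of 2 from the numerator and denominator of the reduced fraction: 25 = 2^0 · 25 and 42 = 2^1 · 21. Apply v_p(a/b) = v_p(a) − v_p(b): v_2(25/42) = 0 − 1 = -1.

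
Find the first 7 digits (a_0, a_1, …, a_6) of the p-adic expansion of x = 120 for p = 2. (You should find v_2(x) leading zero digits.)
(a_0, …, a_6) = (0, 0, 0, 1, 1, 1, 1)

v_2(120) = 3, so a_0 = ... = a_2 = 0. Factor out: x = 2^3 · u with u = 15 a unit in ℤ_2. Expand u iteratively via a_{v+i} = u_i mod 2, u_{i+1} = (u_i − a_{v+i})/2:
  u_0 = 15;  a_3 = 1;  u_1 = (u_0 − 1)/2 = 7
  u_1 = 7;  a_4 = 1;  u_2 = (u_1 − 1)/2 = 3
  u_2 = 3;  a_5 = 1;  u_3 = (u_2 − 1)/2 = 1
  u_3 = 1;  a_6 = 1;  u_4 = (u_3 − 1)/2 = 0
Digits: (0, 0, 0, 1, 1, 1, 1).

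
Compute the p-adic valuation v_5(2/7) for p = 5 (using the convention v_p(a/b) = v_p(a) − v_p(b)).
v_5(2/7) = 0

Factor powers of 5 from the numerator and denominator of the reduced fraction: 2 = 5^0 · 2 and 7 = 5^0 · 7. Apply v_p(a/b) = v_p(a) − v_p(b): v_5(2/7) = 0 − 0 = 0.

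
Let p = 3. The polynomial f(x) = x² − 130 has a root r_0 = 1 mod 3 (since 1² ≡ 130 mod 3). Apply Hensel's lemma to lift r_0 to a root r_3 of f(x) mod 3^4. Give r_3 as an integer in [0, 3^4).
r_3 = 7 (mod 81)

Hensel's recurrence: r_{i+1} = r_i − f(r_i)·(f′(r_i))^{-1} mod 3^{i+2}, with f′(x) = 2x. Iterate:
  r_0 = 1 (mod 3)
  r_1 = 7 (mod 9)
  r_2 = 7 (mod 27)
  r_3 = 7 (mod 81)
Final: r_3 = 7, and one checks f(r_3) ≡ 0 mod 3^4.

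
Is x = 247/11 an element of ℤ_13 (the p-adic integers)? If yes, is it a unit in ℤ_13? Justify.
x ∈ ℤ_13 but not a unit; v_13(x) = 1 > 0

ℤ_13 = {x ∈ ℚ_13 : v_13(x) ≥ 0} and ℤ_13^× = {x ∈ ℤ_13 : v_13(x) = 0}. Here v_13(247/11) = v_13(num) − v_13(den) = 1; compare against these criteria.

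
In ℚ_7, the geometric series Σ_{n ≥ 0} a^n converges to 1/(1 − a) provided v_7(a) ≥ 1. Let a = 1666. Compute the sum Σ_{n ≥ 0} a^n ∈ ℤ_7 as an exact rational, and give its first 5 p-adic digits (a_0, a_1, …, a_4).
Σ a^n = 1/(1 − a) = -1/1665;  first 5 digits = (1, 0, 6, 4, 1)

v_7(a) = 2 ≥ 1, so the series converges in ℤ_7 to 1/(1 − a) = 1/(1 − 1666) = -1/1665. Expand this rational in ℤ_7: compute digits iteratively via d_i = x_i mod 7, x_{i+1} = (x_i − d_i)/7. The first 5 digits are (1, 0, 6, 4, 1).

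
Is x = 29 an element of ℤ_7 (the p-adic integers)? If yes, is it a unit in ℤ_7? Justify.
x ∈ ℤ_7^× (unit); v_7(x) = 0

ℤ_7 = {x ∈ ℚ_7 : v_7(x) ≥ 0} and ℤ_7^× = {x ∈ ℤ_7 : v_7(x) = 0}. Here v_7(29) = v_7(num) − v_7(den) = 0; compare against these criteria.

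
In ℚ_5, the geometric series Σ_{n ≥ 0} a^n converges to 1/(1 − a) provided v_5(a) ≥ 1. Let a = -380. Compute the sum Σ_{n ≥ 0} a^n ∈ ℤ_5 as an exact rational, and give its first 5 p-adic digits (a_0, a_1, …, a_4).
Σ a^n = 1/(1 − a) = 1/381;  first 5 digits = (1, 4, 0, 1, 1)

v_5(a) = 1 ≥ 1, so the series converges in ℤ_5 to 1/(1 − a) = 1/(1 − (-380)) = 1/381. Expand this rational in ℤ_5: compute digits iteratively via d_i = x_i mod 5, x_{i+1} = (x_i − d_i)/5. The first 5 digits are (1, 4, 0, 1, 1).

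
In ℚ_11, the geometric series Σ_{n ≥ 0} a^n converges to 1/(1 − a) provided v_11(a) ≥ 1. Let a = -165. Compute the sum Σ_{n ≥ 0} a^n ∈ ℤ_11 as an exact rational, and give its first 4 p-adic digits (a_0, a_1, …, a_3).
Σ a^n = 1/(1 − a) = 1/166;  first 4 digits = (1, 7, 3, 0)

v_11(a) = 1 ≥ 1, so the series converges in ℤ_11 to 1/(1 − a) = 1/(1 − (-165)) = 1/166. Expand this rational in ℤ_11: compute digits iteratively via d_i = x_i mod 11, x_{i+1} = (x_i − d_i)/11. The first 4 digits are (1, 7, 3, 0).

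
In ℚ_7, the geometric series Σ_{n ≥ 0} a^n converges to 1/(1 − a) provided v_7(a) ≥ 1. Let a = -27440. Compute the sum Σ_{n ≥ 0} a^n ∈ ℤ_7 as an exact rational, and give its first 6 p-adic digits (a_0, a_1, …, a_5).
Σ a^n = 1/(1 − a) = 1/27441;  first 6 digits = (1, 0, 0, 4, 2, 5)

v_7(a) = 3 ≥ 1, so the series converges in ℤ_7 to 1/(1 − a) = 1/(1 − (-27440)) = 1/27441. Expand this rational in ℤ_7: compute digits iteratively via d_i = x_i mod 7, x_{i+1} = (x_i − d_i)/7. The first 6 digits are (1, 0, 0, 4, 2, 5).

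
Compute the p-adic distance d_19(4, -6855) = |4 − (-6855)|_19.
d_19(4, -6855) = 1/6859

Step 1 — x − y = 4 − (-6855) = 6859. Step 2 — v_19(6859) = 3 (factor: 6859 = (19^3 · 1); the sign does not affect v_p). Step 3 — |x − y|_19 = 19^{-3} = 1/6859.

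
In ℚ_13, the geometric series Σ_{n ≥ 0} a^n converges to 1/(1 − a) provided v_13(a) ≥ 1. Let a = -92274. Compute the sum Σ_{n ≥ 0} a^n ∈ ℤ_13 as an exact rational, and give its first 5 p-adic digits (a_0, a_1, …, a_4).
Σ a^n = 1/(1 − a) = 1/92275;  first 5 digits = (1, 0, 0, 10, 9)

v_13(a) = 3 ≥ 1, so the series converges in ℤ_13 to 1/(1 − a) = 1/(1 − (-92274)) = 1/92275. Expand this rational in ℤ_13: compute digits iteratively via d_i = x_i mod 13, x_{i+1} = (x_i − d_i)/13. The first 5 digits are (1, 0, 0, 10, 9).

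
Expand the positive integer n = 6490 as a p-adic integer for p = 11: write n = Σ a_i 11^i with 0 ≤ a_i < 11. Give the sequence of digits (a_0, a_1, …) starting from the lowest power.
(a_0, a_1, …) = (0, 7, 9, 4)

Repeated division by 11 gives the digits low-to-high: 6490 = 7·11^1 + 9·11^2 + 4·11^3. Digit sequence: (0, 7, 9, 4).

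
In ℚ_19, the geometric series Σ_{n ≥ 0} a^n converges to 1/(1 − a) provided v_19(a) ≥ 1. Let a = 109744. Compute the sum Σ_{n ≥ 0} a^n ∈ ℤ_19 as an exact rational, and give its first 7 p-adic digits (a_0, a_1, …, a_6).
Σ a^n = 1/(1 − a) = -1/109743;  first 7 digits = (1, 0, 0, 16, 0, 0, 9)

v_19(a) = 3 ≥ 1, so the series converges in ℤ_19 to 1/(1 − a) = 1/(1 − 109744) = -1/109743. Expand this rational in ℤ_19: compute digits iteratively via d_i = x_i mod 19, x_{i+1} = (x_i − d_i)/19. The first 7 digits are (1, 0, 0, 16, 0, 0, 9).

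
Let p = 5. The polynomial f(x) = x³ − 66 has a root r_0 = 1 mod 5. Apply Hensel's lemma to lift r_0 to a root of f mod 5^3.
r_2 = 81 (mod 125)

Hensel: r_{i+1} = r_i − f(r_i)/f′(r_i) mod 5^{i+2}, where f′(x) = 3x². Iterate:
  r_0 = 1 (mod 5)
  r_1 = 6 (mod 25)
  r_2 = 81 (mod 125)
Final: r = 81 with f(r) ≡ 0 mod 5^3.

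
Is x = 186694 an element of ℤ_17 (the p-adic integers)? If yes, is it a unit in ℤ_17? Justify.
x ∈ ℤ_17 but not a unit; v_17(x) = 3 > 0

ℤ_17 = {x ∈ ℚ_17 : v_17(x) ≥ 0} and ℤ_17^× = {x ∈ ℤ_17 : v_17(x) = 0}. Here v_17(186694) = v_17(num) − v_17(den) = 3; compare against these criteria.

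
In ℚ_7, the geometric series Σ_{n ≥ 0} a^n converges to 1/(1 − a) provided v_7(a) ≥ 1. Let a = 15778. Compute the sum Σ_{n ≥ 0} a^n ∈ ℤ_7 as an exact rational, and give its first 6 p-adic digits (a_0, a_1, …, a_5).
Σ a^n = 1/(1 − a) = -1/15777;  first 6 digits = (1, 0, 0, 4, 6, 0)

v_7(a) = 3 ≥ 1, so the series converges in ℤ_7 to 1/(1 − a) = 1/(1 − 15778) = -1/15777. Expand this rational in ℤ_7: compute digits iteratively via d_i = x_i mod 7, x_{i+1} = (x_i − d_i)/7. The first 6 digits are (1, 0, 0, 4, 6, 0).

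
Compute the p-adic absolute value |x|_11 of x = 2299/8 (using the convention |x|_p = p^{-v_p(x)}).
|2299/8|_11 = 1/121

Step 1 — compute v_11(x) by factoring powers of 11 out of the numerator and denominator: v_11(2299/8) = 2. Step 2 — apply |x|_p = p^{-v_p(x)} = 11^{-2} = 1/121.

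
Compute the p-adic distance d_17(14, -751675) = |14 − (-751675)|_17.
d_17(14, -751675) = 1/83521

Step 1 — x − y = 14 − (-751675) = 751689. Step 2 — v_17(751689) = 4 (factor: 751689 = (17^4 · 9); the sign does not affect v_p). Step 3 — |x − y|_17 = 17^{-4} = 1/83521.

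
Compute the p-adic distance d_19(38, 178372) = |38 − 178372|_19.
d_19(38, 178372) = 1/6859

Step 1 — x − y = 38 − 178372 = -178334. Step 2 — v_19(-178334) = 3 (factor: -178334 = −(19^3 · 26); the sign does not affect v_p). Step 3 — |x − y|_19 = 19^{-3} = 1/6859.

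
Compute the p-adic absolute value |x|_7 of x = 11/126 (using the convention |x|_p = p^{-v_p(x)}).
|11/126|_7 = 7

Step 1 — compute v_7(x) by factoring powers of 7 out of the numerator and denominator: v_7(11/126) = -1. Step 2 — apply |x|_p = p^{-v_p(x)} = 7^{1} = 7.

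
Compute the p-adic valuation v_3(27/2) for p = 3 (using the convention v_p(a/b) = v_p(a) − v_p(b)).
v_3(27/2) = 3

Factor powers of 3 from the numerator and denominator of the reduced fraction: 27 = 3^3 · 1 and 2 = 3^0 · 2. Apply v_p(a/b) = v_p(a) − v_p(b): v_3(27/2) = 3 − 0 = 3.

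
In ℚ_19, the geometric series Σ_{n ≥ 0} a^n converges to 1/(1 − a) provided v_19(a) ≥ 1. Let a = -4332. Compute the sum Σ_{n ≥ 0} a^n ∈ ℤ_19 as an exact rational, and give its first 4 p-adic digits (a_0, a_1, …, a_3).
Σ a^n = 1/(1 − a) = 1/4333;  first 4 digits = (1, 0, 7, 18)

v_19(a) = 2 ≥ 1, so the series converges in ℤ_19 to 1/(1 − a) = 1/(1 − (-4332)) = 1/4333. Expand this rational in ℤ_19: compute digits iteratively via d_i = x_i mod 19, x_{i+1} = (x_i − d_i)/19. The first 4 digits are (1, 0, 7, 18).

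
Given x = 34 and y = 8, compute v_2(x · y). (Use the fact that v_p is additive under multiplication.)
v_2(272) = 4

v_p(x) = 1 (factor: 34 = 2^1 · 17); v_p(y) = 3 (factor: 8 = 2^3 · 1). Additivity: v_p(xy) = v_p(x) + v_p(y) = 1 + 3 = 4. (Direct check: xy = 272 = 2^4 · (17).)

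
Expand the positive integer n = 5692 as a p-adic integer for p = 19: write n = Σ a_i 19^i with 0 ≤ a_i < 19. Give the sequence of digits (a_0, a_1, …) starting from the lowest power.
(a_0, a_1, …) = (11, 14, 15)

Repeated division by 19 gives the digits low-to-high: 5692 = 11 + 14·19^1 + 15·19^2. Digit sequence: (11, 14, 15).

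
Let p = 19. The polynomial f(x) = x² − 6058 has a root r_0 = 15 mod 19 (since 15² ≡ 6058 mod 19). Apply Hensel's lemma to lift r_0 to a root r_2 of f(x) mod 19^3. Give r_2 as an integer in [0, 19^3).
r_2 = 2219 (mod 6859)

Hensel's recurrence: r_{i+1} = r_i − f(r_i)·(f′(r_i))^{-1} mod 19^{i+2}, with f′(x) = 2x. Iterate:
  r_0 = 15 (mod 19)
  r_1 = 53 (mod 361)
  r_2 = 2219 (mod 6859)
Final: r_2 = 2219, and one checks f(r_2) ≡ 0 mod 19^3.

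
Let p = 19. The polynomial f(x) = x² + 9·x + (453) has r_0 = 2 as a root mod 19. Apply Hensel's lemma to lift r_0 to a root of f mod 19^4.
r_3 = 99657 (mod 130321)

Hensel: r_{i+1} = r_i − f(r_i)·(f′(r_i))^{-1} mod 19^{i+2}, f′(x) = 2x + 9. Iterate:
  r_0 = 2 (mod 19)
  r_1 = 21 (mod 361)
  r_2 = 3631 (mod 6859)
  r_3 = 99657 (mod 130321)
Final: r = 99657 satisfies f(r) ≡ 0 mod 19^4.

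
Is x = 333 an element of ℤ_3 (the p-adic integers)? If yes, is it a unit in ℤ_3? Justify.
x ∈ ℤ_3 but not a unit; v_3(x) = 2 > 0

ℤ_3 = {x ∈ ℚ_3 : v_3(x) ≥ 0} and ℤ_3^× = {x ∈ ℤ_3 : v_3(x) = 0}. Here v_3(333) = v_3(num) − v_3(den) = 2; compare against these criteria.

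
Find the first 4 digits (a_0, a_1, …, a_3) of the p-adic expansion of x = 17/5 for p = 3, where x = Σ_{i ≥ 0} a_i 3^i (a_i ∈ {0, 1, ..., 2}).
(a_0, …, a_3) = (1, 2, 2, 1)

v_3(17/5) = 0 (numerator and denominator both coprime to 3), so x ∈ ℤ_3^×. Compute digits iteratively via a_i = x_i mod 3, x_{i+1} = (x_i − a_i)/3, with x_0 = x:
  x_0 = 17/5;  a_0 = 1;  x_1 = (x_0 − 1)/3 = 4/5
  x_1 = 4/5;  a_1 = 2;  x_2 = (x_1 − 2)/3 = -2/5
  x_2 = -2/5;  a_2 = 2;  x_3 = (x_2 − 2)/3 = -4/5
  x_3 = -4/5;  a_3 = 1;  x_4 = (x_3 − 1)/3 = -3/5
Digits: (1, 2, 2, 1).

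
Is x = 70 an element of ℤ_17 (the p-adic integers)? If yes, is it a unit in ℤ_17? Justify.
x ∈ ℤ_17^× (unit); v_17(x) = 0

ℤ_17 = {x ∈ ℚ_17 : v_17(x) ≥ 0} and ℤ_17^× = {x ∈ ℤ_17 : v_17(x) = 0}. Here v_17(70) = v_17(num) − v_17(den) = 0; compare against these criteria.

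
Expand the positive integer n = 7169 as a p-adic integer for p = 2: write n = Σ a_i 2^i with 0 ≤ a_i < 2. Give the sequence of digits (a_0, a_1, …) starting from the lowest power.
(a_0, a_1, …) = (1, 0, 0, 0, 0, 0, 0, 0, 0, 0, 1, 1, 1)

Repeated division by 2 gives the digits low-to-high: 7169 = 1 + 1·2^10 + 1·2^11 + 1·2^12. Digit sequence: (1, 0, 0, 0, 0, 0, 0, 0, 0, 0, 1, 1, 1).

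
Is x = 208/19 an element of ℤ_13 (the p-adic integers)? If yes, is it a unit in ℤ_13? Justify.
x ∈ ℤ_13 but not a unit; v_13(x) = 1 > 0

ℤ_13 = {x ∈ ℚ_13 : v_13(x) ≥ 0} and ℤ_13^× = {x ∈ ℤ_13 : v_13(x) = 0}. Here v_13(208/19) = v_13(num) − v_13(den) = 1; compare against these criteria.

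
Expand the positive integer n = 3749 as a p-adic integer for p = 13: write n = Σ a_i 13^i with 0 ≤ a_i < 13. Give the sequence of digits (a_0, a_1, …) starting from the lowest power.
(a_0, a_1, …) = (5, 2, 9, 1)

Repeated division by 13 gives the digits low-to-high: 3749 = 5 + 2·13^1 + 9·13^2 + 1·13^3. Digit sequence: (5, 2, 9, 1).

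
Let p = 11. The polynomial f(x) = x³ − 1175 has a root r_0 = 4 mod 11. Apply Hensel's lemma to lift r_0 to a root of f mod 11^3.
r_2 = 796 (mod 1331)

Hensel: r_{i+1} = r_i − f(r_i)/f′(r_i) mod 11^{i+2}, where f′(x) = 3x². Iterate:
  r_0 = 4 (mod 11)
  r_1 = 70 (mod 121)
  r_2 = 796 (mod 1331)
Final: r = 796 with f(r) ≡ 0 mod 11^3.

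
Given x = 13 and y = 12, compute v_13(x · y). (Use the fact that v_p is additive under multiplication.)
v_13(156) = 1

v_p(x) = 1 (factor: 13 = 13^1 · 1); v_p(y) = 0 (factor: 12 = 13^0 · 12). Additivity: v_p(xy) = v_p(x) + v_p(y) = 1 + 0 = 1. (Direct check: xy = 156 = 13^1 · (12).)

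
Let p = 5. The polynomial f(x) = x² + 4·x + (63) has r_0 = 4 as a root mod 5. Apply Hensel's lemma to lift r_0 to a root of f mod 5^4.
r_3 = 394 (mod 625)

Hensel: r_{i+1} = r_i − f(r_i)·(f′(r_i))^{-1} mod 5^{i+2}, f′(x) = 2x + 4. Iterate:
  r_0 = 4 (mod 5)
  r_1 = 19 (mod 25)
  r_2 = 19 (mod 125)
  r_3 = 394 (mod 625)
Final: r = 394 satisfies f(r) ≡ 0 mod 5^4.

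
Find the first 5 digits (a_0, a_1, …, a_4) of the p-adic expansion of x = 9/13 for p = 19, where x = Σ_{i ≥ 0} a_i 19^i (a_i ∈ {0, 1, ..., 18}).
(a_0, …, a_4) = (8, 4, 10, 17, 2)

v_19(9/13) = 0 (numerator and denominator both coprime to 19), so x ∈ ℤ_19^×. Compute digits iteratively via a_i = x_i mod 19, x_{i+1} = (x_i − a_i)/19, with x_0 = x:
  x_0 = 9/13;  a_0 = 8;  x_1 = (x_0 − 8)/19 = -5/13
  x_1 = -5/13;  a_1 = 4;  x_2 = (x_1 − 4)/19 = -3/13
  x_2 = -3/13;  a_2 = 10;  x_3 = (x_2 − 10)/19 = -7/13
  x_3 = -7/13;  a_3 = 17;  x_4 = (x_3 − 17)/19 = -12/13
  x_4 = -12/13;  a_4 = 2;  x_5 = (x_4 − 2)/19 = -2/13
Digits: (8, 4, 10, 17, 2).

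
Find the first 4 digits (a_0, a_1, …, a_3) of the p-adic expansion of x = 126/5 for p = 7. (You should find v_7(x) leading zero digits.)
(a_0, …, a_3) = (0, 5, 4, 5)

v_7(126/5) = 1, so a_0 = ... = a_0 = 0. Factor out: x = 7^1 · u with u = 18/5 a unit in ℤ_7. Expand u iteratively via a_{v+i} = u_i mod 7, u_{i+1} = (u_i − a_{v+i})/7:
  u_0 = 18/5;  a_1 = 5;  u_1 = (u_0 − 5)/7 = -1/5
  u_1 = -1/5;  a_2 = 4;  u_2 = (u_1 − 4)/7 = -3/5
  u_2 = -3/5;  a_3 = 5;  u_3 = (u_2 − 5)/7 = -4/5
Digits: (0, 5, 4, 5).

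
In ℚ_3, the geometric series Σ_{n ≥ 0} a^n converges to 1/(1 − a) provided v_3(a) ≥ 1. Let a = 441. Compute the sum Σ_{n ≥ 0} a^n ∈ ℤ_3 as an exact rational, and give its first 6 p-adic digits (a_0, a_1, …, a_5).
Σ a^n = 1/(1 − a) = -1/440;  first 6 digits = (1, 0, 1, 1, 0, 1)

v_3(a) = 2 ≥ 1, so the series converges in ℤ_3 to 1/(1 − a) = 1/(1 − 441) = -1/440. Expand this rational in ℤ_3: compute digits iteratively via d_i = x_i mod 3, x_{i+1} = (x_i − d_i)/3. The first 6 digits are (1, 0, 1, 1, 0, 1).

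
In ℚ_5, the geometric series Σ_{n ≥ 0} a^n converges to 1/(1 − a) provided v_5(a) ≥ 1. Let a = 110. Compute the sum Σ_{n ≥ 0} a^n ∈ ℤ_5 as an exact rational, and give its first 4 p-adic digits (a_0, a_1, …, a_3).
Σ a^n = 1/(1 − a) = -1/109;  first 4 digits = (1, 2, 3, 0)

v_5(a) = 1 ≥ 1, so the series converges in ℤ_5 to 1/(1 − a) = 1/(1 − 110) = -1/109. Expand this rational in ℤ_5: compute digits iteratively via d_i = x_i mod 5, x_{i+1} = (x_i − d_i)/5. The first 4 digits are (1, 2, 3, 0).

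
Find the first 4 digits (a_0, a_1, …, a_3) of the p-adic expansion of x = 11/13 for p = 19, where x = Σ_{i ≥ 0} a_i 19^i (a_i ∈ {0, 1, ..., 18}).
(a_0, …, a_3) = (14, 11, 14, 8)

v_19(11/13) = 0 (numerator and denominator both coprime to 19), so x ∈ ℤ_19^×. Compute digits iteratively via a_i = x_i mod 19, x_{i+1} = (x_i − a_i)/19, with x_0 = x:
  x_0 = 11/13;  a_0 = 14;  x_1 = (x_0 − 14)/19 = -9/13
  x_1 = -9/13;  a_1 = 11;  x_2 = (x_1 − 11)/19 = -8/13
  x_2 = -8/13;  a_2 = 14;  x_3 = (x_2 − 14)/19 = -10/13
  x_3 = -10/13;  a_3 = 8;  x_4 = (x_3 − 8)/19 = -6/13
Digits: (14, 11, 14, 8).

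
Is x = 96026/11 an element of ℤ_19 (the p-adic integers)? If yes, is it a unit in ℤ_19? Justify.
x ∈ ℤ_19 but not a unit; v_19(x) = 3 > 0

ℤ_19 = {x ∈ ℚ_19 : v_19(x) ≥ 0} and ℤ_19^× = {x ∈ ℤ_19 : v_19(x) = 0}. Here v_19(96026/11) = v_19(num) − v_19(den) = 3; compare against these criteria.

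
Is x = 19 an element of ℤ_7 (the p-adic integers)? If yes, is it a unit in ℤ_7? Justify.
x ∈ ℤ_7^× (unit); v_7(x) = 0

ℤ_7 = {x ∈ ℚ_7 : v_7(x) ≥ 0} and ℤ_7^× = {x ∈ ℤ_7 : v_7(x) = 0}. Here v_7(19) = v_7(num) − v_7(den) = 0; compare against these criteria.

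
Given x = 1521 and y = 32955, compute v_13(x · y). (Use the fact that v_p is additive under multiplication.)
v_13(50124555) = 5

v_p(x) = 2 (factor: 1521 = 13^2 · 9); v_p(y) = 3 (factor: 32955 = 13^3 · 15). Additivity: v_p(xy) = v_p(x) + v_p(y) = 2 + 3 = 5. (Direct check: xy = 50124555 = 13^5 · (135).)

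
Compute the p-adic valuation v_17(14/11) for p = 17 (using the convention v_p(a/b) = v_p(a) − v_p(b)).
v_17(14/11) = 0

Factor powers of 17 from the numerator and denominator of the reduced fraction: 14 = 17^0 · 14 and 11 = 17^0 · 11. Apply v_p(a/b) = v_p(a) − v_p(b): v_17(14/11) = 0 − 0 = 0.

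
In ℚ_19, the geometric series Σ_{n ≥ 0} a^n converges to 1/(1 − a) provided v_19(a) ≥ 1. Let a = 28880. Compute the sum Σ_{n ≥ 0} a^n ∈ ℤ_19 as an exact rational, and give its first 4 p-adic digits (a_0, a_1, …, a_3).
Σ a^n = 1/(1 − a) = -1/28879;  first 4 digits = (1, 0, 4, 4)

v_19(a) = 2 ≥ 1, so the series converges in ℤ_19 to 1/(1 − a) = 1/(1 − 28880) = -1/28879. Expand this rational in ℤ_19: compute digits iteratively via d_i = x_i mod 19, x_{i+1} = (x_i − d_i)/19. The first 4 digits are (1, 0, 4, 4).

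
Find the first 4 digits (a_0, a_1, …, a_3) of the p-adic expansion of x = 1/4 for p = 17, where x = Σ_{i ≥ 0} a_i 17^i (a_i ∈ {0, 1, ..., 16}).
(a_0, …, a_3) = (13, 12, 12, 12)

v_17(1/4) = 0 (numerator and denominator both coprime to 17), so x ∈ ℤ_17^×. Compute digits iteratively via a_i = x_i mod 17, x_{i+1} = (x_i − a_i)/17, with x_0 = x:
  x_0 = 1/4;  a_0 = 13;  x_1 = (x_0 − 13)/17 = -3/4
  x_1 = -3/4;  a_1 = 12;  x_2 = (x_1 − 12)/17 = -3/4
  x_2 = -3/4;  a_2 = 12;  x_3 = (x_2 − 12)/17 = -3/4
  x_3 = -3/4;  a_3 = 12;  x_4 = (x_3 − 12)/17 = -3/4
Digits: (13, 12, 12, 12).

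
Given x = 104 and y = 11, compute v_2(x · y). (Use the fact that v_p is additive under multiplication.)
v_2(1144) = 3

v_p(x) = 3 (factor: 104 = 2^3 · 13); v_p(y) = 0 (factor: 11 = 2^0 · 11). Additivity: v_p(xy) = v_p(x) + v_p(y) = 3 + 0 = 3. (Direct check: xy = 1144 = 2^3 · (143).)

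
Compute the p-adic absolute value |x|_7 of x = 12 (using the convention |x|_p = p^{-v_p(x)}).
|12|_7 = 1

Step 1 — compute v_7(x) by factoring powers of 7 out of the numerator and denominator: v_7(12) = 0. Step 2 — apply |x|_p = p^{-v_p(x)} = 7^{0} = 1.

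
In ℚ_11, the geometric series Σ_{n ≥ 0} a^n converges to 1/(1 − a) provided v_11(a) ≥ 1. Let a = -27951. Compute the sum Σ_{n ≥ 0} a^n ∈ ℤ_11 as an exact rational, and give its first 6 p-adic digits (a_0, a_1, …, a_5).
Σ a^n = 1/(1 − a) = 1/27952;  first 6 digits = (1, 0, 0, 1, 9, 10)

v_11(a) = 3 ≥ 1, so the series converges in ℤ_11 to 1/(1 − a) = 1/(1 − (-27951)) = 1/27952. Expand this rational in ℤ_11: compute digits iteratively via d_i = x_i mod 11, x_{i+1} = (x_i − d_i)/11. The first 6 digits are (1, 0, 0, 1, 9, 10).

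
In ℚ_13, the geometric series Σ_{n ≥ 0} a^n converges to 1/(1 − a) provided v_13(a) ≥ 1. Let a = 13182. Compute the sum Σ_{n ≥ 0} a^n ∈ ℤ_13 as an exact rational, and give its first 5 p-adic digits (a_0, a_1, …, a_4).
Σ a^n = 1/(1 − a) = -1/13181;  first 5 digits = (1, 0, 0, 6, 0)

v_13(a) = 3 ≥ 1, so the series converges in ℤ_13 to 1/(1 − a) = 1/(1 − 13182) = -1/13181. Expand this rational in ℤ_13: compute digits iteratively via d_i = x_i mod 13, x_{i+1} = (x_i − d_i)/13. The first 5 digits are (1, 0, 0, 6, 0).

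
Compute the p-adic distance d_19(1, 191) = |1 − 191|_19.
d_19(1, 191) = 1/19

Step 1 — x − y = 1 − 191 = -190. Step 2 — v_19(-190) = 1 (factor: -190 = −(19^1 · 10); the sign does not affect v_p). Step 3 — |x − y|_19 = 19^{-1} = 1/19.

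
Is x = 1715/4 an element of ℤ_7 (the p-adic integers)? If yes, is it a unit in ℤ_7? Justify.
x ∈ ℤ_7 but not a unit; v_7(x) = 3 > 0

ℤ_7 = {x ∈ ℚ_7 : v_7(x) ≥ 0} and ℤ_7^× = {x ∈ ℤ_7 : v_7(x) = 0}. Here v_7(1715/4) = v_7(num) − v_7(den) = 3; compare against these criteria.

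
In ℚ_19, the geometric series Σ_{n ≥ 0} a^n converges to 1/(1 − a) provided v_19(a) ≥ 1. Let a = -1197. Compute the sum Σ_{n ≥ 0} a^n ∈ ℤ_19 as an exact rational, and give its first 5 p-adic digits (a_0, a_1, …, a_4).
Σ a^n = 1/(1 − a) = 1/1198;  first 5 digits = (1, 13, 13, 11, 2)

v_19(a) = 1 ≥ 1, so the series converges in ℤ_19 to 1/(1 − a) = 1/(1 − (-1197)) = 1/1198. Expand this rational in ℤ_19: compute digits iteratively via d_i = x_i mod 19, x_{i+1} = (x_i − d_i)/19. The first 5 digits are (1, 13, 13, 11, 2).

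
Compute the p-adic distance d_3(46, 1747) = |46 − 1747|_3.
d_3(46, 1747) = 1/243

Step 1 — x − y = 46 − 1747 = -1701. Step 2 — v_3(-1701) = 5 (factor: -1701 = −(3^5 · 7); the sign does not affect v_p). Step 3 — |x − y|_3 = 3^{-5} = 1/243.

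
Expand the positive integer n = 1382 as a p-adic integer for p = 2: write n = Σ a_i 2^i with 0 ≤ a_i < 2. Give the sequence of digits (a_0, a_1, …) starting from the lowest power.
(a_0, a_1, …) = (0, 1, 1, 0, 0, 1, 1, 0, 1, 0, 1)

Repeated division by 2 gives the digits low-to-high: 1382 = 1·2^1 + 1·2^2 + 1·2^5 + 1·2^6 + 1·2^8 + 1·2^10. Digit sequence: (0, 1, 1, 0, 0, 1, 1, 0, 1, 0, 1).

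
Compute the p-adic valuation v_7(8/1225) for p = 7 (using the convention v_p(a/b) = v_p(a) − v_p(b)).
v_7(8/1225) = -2

Factor powers of 7 from the numerator and denominator of the reduced fraction: 8 = 7^0 · 8 and 1225 = 7^2 · 25. Apply v_p(a/b) = v_p(a) − v_p(b): v_7(8/1225) = 0 − 2 = -2.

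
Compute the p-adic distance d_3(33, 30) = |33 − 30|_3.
d_3(33, 30) = 1/3

Step 1 — x − y = 33 − 30 = 3. Step 2 — v_3(3) = 1 (factor: 3 = (3^1 · 1); the sign does not affect v_p). Step 3 — |x − y|_3 = 3^{-1} = 1/3.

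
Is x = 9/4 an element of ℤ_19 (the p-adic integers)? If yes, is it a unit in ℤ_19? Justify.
x ∈ ℤ_19^× (unit); v_19(x) = 0

ℤ_19 = {x ∈ ℚ_19 : v_19(x) ≥ 0} and ℤ_19^× = {x ∈ ℤ_19 : v_19(x) = 0}. Here v_19(9/4) = v_19(num) − v_19(den) = 0; compare against these criteria.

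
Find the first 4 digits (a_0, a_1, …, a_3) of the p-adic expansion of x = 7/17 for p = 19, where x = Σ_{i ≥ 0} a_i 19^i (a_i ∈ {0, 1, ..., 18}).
(a_0, …, a_3) = (6, 12, 15, 7)

v_19(7/17) = 0 (numerator and denominator both coprime to 19), so x ∈ ℤ_19^×. Compute digits iteratively via a_i = x_i mod 19, x_{i+1} = (x_i − a_i)/19, with x_0 = x:
  x_0 = 7/17;  a_0 = 6;  x_1 = (x_0 − 6)/19 = -5/17
  x_1 = -5/17;  a_1 = 12;  x_2 = (x_1 − 12)/19 = -11/17
  x_2 = -11/17;  a_2 = 15;  x_3 = (x_2 − 15)/19 = -14/17
  x_3 = -14/17;  a_3 = 7;  x_4 = (x_3 − 7)/19 = -7/17
Digits: (6, 12, 15, 7).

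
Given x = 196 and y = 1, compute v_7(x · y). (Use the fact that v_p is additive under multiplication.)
v_7(196) = 2

v_p(x) = 2 (factor: 196 = 7^2 · 4); v_p(y) = 0 (factor: 1 = 7^0 · 1). Additivity: v_p(xy) = v_p(x) + v_p(y) = 2 + 0 = 2. (Direct check: xy = 196 = 7^2 · (4).)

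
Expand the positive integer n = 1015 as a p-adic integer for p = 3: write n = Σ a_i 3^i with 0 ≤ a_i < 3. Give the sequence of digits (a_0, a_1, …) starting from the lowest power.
(a_0, a_1, …) = (1, 2, 1, 1, 0, 1, 1)

Repeated division by 3 gives the digits low-to-high: 1015 = 1 + 2·3^1 + 1·3^2 + 1·3^3 + 1·3^5 + 1·3^6. Digit sequence: (1, 2, 1, 1, 0, 1, 1).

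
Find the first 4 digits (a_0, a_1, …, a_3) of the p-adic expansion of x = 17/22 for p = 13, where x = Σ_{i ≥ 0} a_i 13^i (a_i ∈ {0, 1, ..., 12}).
(a_0, …, a_3) = (12, 8, 7, 0)

v_13(17/22) = 0 (numerator and denominator both coprime to 13), so x ∈ ℤ_13^×. Compute digits iteratively via a_i = x_i mod 13, x_{i+1} = (x_i − a_i)/13, with x_0 = x:
  x_0 = 17/22;  a_0 = 12;  x_1 = (x_0 − 12)/13 = -19/22
  x_1 = -19/22;  a_1 = 8;  x_2 = (x_1 − 8)/13 = -15/22
  x_2 = -15/22;  a_2 = 7;  x_3 = (x_2 − 7)/13 = -13/22
  x_3 = -13/22;  a_3 = 0;  x_4 = (x_3 − 0)/13 = -1/22
Digits: (12, 8, 7, 0).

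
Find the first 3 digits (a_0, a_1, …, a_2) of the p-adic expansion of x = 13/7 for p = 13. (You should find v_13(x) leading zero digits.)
(a_0, …, a_2) = (0, 2, 11)

v_13(13/7) = 1, so a_0 = ... = a_0 = 0. Factor out: x = 13^1 · u with u = 1/7 a unit in ℤ_13. Expand u iteratively via a_{v+i} = u_i mod 13, u_{i+1} = (u_i − a_{v+i})/13:
  u_0 = 1/7;  a_1 = 2;  u_1 = (u_0 − 2)/13 = -1/7
  u_1 = -1/7;  a_2 = 11;  u_2 = (u_1 − 11)/13 = -6/7
Digits: (0, 2, 11).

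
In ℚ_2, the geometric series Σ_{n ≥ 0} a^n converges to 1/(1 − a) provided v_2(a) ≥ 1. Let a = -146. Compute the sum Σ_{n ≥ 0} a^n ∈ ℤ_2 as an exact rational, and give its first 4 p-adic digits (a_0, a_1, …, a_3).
Σ a^n = 1/(1 − a) = 1/147;  first 4 digits = (1, 1, 0, 1)

v_2(a) = 1 ≥ 1, so the series converges in ℤ_2 to 1/(1 − a) = 1/(1 − (-146)) = 1/147. Expand this rational in ℤ_2: compute digits iteratively via d_i = x_i mod 2, x_{i+1} = (x_i − d_i)/2. The first 4 digits are (1, 1, 0, 1).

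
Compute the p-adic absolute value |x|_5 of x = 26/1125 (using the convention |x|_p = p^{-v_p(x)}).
|26/1125|_5 = 125

Step 1 — compute v_5(x) by factoring powers of 5 out of the numerator and denominator: v_5(26/1125) = -3. Step 2 — apply |x|_p = p^{-v_p(x)} = 5^{3} = 125.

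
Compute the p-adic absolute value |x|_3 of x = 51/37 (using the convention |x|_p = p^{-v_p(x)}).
|51/37|_3 = 1/3

Step 1 — compute v_3(x) by factoring powers of 3 out of the numerator and denominator: v_3(51/37) = 1. Step 2 — apply |x|_p = p^{-v_p(x)} = 3^{-1} = 1/3.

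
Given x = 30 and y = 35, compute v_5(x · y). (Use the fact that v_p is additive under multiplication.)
v_5(1050) = 2

v_p(x) = 1 (factor: 30 = 5^1 · 6); v_p(y) = 1 (factor: 35 = 5^1 · 7). Additivity: v_p(xy) = v_p(x) + v_p(y) = 1 + 1 = 2. (Direct check: xy = 1050 = 5^2 · (42).)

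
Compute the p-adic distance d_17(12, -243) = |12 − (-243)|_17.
d_17(12, -243) = 1/17

Step 1 — x − y = 12 − (-243) = 255. Step 2 — v_17(255) = 1 (factor: 255 = (17^1 · 15); the sign does not affect v_p). Step 3 — |x − y|_17 = 17^{-1} = 1/17.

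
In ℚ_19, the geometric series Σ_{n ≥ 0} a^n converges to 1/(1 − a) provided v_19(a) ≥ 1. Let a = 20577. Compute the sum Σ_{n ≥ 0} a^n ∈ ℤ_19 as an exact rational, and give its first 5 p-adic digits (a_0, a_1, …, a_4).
Σ a^n = 1/(1 − a) = -1/20576;  first 5 digits = (1, 0, 0, 3, 0)

v_19(a) = 3 ≥ 1, so the series converges in ℤ_19 to 1/(1 − a) = 1/(1 − 20577) = -1/20576. Expand this rational in ℤ_19: compute digits iteratively via d_i = x_i mod 19, x_{i+1} = (x_i − d_i)/19. The first 5 digits are (1, 0, 0, 3, 0).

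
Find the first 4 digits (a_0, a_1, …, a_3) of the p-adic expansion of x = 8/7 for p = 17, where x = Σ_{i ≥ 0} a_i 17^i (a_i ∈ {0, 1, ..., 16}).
(a_0, …, a_3) = (6, 7, 2, 12)

v_17(8/7) = 0 (numerator and denominator both coprime to 17), so x ∈ ℤ_17^×. Compute digits iteratively via a_i = x_i mod 17, x_{i+1} = (x_i − a_i)/17, with x_0 = x:
  x_0 = 8/7;  a_0 = 6;  x_1 = (x_0 − 6)/17 = -2/7
  x_1 = -2/7;  a_1 = 7;  x_2 = (x_1 − 7)/17 = -3/7
  x_2 = -3/7;  a_2 = 2;  x_3 = (x_2 − 2)/17 = -1/7
  x_3 = -1/7;  a_3 = 12;  x_4 = (x_3 − 12)/17 = -5/7
Digits: (6, 7, 2, 12).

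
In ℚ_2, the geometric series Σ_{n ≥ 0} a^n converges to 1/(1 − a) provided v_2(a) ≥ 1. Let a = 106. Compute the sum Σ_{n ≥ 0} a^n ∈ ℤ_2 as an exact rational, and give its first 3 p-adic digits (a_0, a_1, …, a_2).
Σ a^n = 1/(1 − a) = -1/105;  first 3 digits = (1, 1, 1)

v_2(a) = 1 ≥ 1, so the series converges in ℤ_2 to 1/(1 − a) = 1/(1 − 106) = -1/105. Expand this rational in ℤ_2: compute digits iteratively via d_i = x_i mod 2, x_{i+1} = (x_i − d_i)/2. The first 3 digits are (1, 1, 1).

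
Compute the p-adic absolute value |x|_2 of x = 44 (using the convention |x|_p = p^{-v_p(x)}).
|44|_2 = 1/4

Step 1 — compute v_2(x) by factoring powers of 2 out of the numerator and denominator: v_2(44) = 2. Step 2 — apply |x|_p = p^{-v_p(x)} = 2^{-2} = 1/4.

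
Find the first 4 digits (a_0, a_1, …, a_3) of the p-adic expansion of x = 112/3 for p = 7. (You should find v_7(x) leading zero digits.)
(a_0, …, a_3) = (0, 3, 5, 4)

v_7(112/3) = 1, so a_0 = ... = a_0 = 0. Factor out: x = 7^1 · u with u = 16/3 a unit in ℤ_7. Expand u iteratively via a_{v+i} = u_i mod 7, u_{i+1} = (u_i − a_{v+i})/7:
  u_0 = 16/3;  a_1 = 3;  u_1 = (u_0 − 3)/7 = 1/3
  u_1 = 1/3;  a_2 = 5;  u_2 = (u_1 − 5)/7 = -2/3
  u_2 = -2/3;  a_3 = 4;  u_3 = (u_2 − 4)/7 = -2/3
Digits: (0, 3, 5, 4).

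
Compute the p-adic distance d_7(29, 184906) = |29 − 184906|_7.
d_7(29, 184906) = 1/16807

Step 1 — x − y = 29 − 184906 = -184877. Step 2 — v_7(-184877) = 5 (factor: -184877 = −(7^5 · 11); the sign does not affect v_p). Step 3 — |x − y|_7 = 7^{-5} = 1/16807.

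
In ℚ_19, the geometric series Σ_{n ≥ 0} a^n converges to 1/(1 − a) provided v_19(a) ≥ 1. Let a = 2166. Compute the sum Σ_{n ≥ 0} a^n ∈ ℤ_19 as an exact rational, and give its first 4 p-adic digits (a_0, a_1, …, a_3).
Σ a^n = 1/(1 − a) = -1/2165;  first 4 digits = (1, 0, 6, 0)

v_19(a) = 2 ≥ 1, so the series converges in ℤ_19 to 1/(1 − a) = 1/(1 − 2166) = -1/2165. Expand this rational in ℤ_19: compute digits iteratively via d_i = x_i mod 19, x_{i+1} = (x_i − d_i)/19. The first 4 digits are (1, 0, 6, 0).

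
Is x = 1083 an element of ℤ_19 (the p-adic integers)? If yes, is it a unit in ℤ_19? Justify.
x ∈ ℤ_19 but not a unit; v_19(x) = 2 > 0

ℤ_19 = {x ∈ ℚ_19 : v_19(x) ≥ 0} and ℤ_19^× = {x ∈ ℤ_19 : v_19(x) = 0}. Here v_19(1083) = v_19(num) − v_19(den) = 2; compare against these criteria.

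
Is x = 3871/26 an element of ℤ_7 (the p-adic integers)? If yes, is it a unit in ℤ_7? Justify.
x ∈ ℤ_7 but not a unit; v_7(x) = 2 > 0

ℤ_7 = {x ∈ ℚ_7 : v_7(x) ≥ 0} and ℤ_7^× = {x ∈ ℤ_7 : v_7(x) = 0}. Here v_7(3871/26) = v_7(num) − v_7(den) = 2; compare against these criteria.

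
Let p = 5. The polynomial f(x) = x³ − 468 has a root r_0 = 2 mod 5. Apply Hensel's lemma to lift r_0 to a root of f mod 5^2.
r_1 = 7 (mod 25)

Hensel: r_{i+1} = r_i − f(r_i)/f′(r_i) mod 5^{i+2}, where f′(x) = 3x². Iterate:
  r_0 = 2 (mod 5)
  r_1 = 7 (mod 25)
Final: r = 7 with f(r) ≡ 0 mod 5^2.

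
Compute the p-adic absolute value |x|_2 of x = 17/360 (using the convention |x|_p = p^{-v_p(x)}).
|17/360|_2 = 8

Step 1 — compute v_2(x) by factoring powers of 2 out of the numerator and denominator: v_2(17/360) = -3. Step 2 — apply |x|_p = p^{-v_p(x)} = 2^{3} = 8.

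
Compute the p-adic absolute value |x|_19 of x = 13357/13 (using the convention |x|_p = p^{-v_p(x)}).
|13357/13|_19 = 1/361

Step 1 — compute v_19(x) by factoring powers of 19 out of the numerator and denominator: v_19(13357/13) = 2. Step 2 — apply |x|_p = p^{-v_p(x)} = 19^{-2} = 1/361.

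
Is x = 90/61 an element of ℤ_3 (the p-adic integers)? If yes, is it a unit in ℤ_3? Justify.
x ∈ ℤ_3 but not a unit; v_3(x) = 2 > 0

ℤ_3 = {x ∈ ℚ_3 : v_3(x) ≥ 0} and ℤ_3^× = {x ∈ ℤ_3 : v_3(x) = 0}. Here v_3(90/61) = v_3(num) − v_3(den) = 2; compare against these criteria.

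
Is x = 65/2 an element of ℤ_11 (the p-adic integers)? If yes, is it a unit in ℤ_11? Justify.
x ∈ ℤ_11^× (unit); v_11(x) = 0

ℤ_11 = {x ∈ ℚ_11 : v_11(x) ≥ 0} and ℤ_11^× = {x ∈ ℤ_11 : v_11(x) = 0}. Here v_11(65/2) = v_11(num) − v_11(den) = 0; compare against these criteria.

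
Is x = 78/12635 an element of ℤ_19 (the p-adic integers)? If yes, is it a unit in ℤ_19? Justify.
x ∉ ℤ_19 (v_19(x) = -2 < 0)

ℤ_19 = {x ∈ ℚ_19 : v_19(x) ≥ 0} and ℤ_19^× = {x ∈ ℤ_19 : v_19(x) = 0}. Here v_19(78/12635) = v_19(num) − v_19(den) = -2; compare against these criteria.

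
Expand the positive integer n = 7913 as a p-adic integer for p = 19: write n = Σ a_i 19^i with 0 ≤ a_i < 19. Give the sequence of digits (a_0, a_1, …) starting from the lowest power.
(a_0, a_1, …) = (9, 17, 2, 1)

Repeated division by 19 gives the digits low-to-high: 7913 = 9 + 17·19^1 + 2·19^2 + 1·19^3. Digit sequence: (9, 17, 2, 1).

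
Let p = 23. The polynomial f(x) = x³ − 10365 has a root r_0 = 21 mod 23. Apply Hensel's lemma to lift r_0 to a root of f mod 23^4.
r_3 = 237634 (mod 279841)

Hensel: r_{i+1} = r_i − f(r_i)/f′(r_i) mod 23^{i+2}, where f′(x) = 3x². Iterate:
  r_0 = 21 (mod 23)
  r_1 = 113 (mod 529)
  r_2 = 6461 (mod 12167)
  r_3 = 237634 (mod 279841)
Final: r = 237634 with f(r) ≡ 0 mod 23^4.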